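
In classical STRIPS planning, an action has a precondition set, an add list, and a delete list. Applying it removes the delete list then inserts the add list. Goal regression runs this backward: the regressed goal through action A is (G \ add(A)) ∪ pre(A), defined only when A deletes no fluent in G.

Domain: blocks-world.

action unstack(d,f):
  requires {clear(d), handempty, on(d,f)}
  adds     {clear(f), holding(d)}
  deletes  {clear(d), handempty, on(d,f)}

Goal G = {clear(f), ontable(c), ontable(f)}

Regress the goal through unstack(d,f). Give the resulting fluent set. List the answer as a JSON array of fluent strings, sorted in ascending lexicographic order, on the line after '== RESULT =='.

Regress:
  G ∩ del = {}  (empty — regression defined)
  G \ add = {clear(f), ontable(c), ontable(f)} \ {clear(f), holding(d)} = {ontable(c), ontable(f)}
  ∪ pre   = {ontable(c), ontable(f)} ∪ {clear(d), handempty, on(d,f)}
          = {clear(d), handempty, on(d,f), ontable(c), ontable(f)}

== RESULT ==
["clear(d)", "handempty", "on(d,f)", "ontable(c)", "ontable(f)"]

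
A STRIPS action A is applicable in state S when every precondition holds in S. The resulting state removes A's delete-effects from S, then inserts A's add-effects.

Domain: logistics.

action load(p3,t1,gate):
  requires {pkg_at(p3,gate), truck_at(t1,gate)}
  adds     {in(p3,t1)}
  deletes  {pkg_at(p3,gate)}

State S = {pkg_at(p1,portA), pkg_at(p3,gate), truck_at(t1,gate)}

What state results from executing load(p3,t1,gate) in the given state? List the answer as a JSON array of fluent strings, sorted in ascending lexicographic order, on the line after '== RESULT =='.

Compute (S \ del) ∪ add:
  pre ⊆ S: {pkg_at(p3,gate), truck_at(t1,gate)} ⊆ S  — applicable
  S \ del = {pkg_at(p1,portA), truck_at(t1,gate)}
  ∪ add   = {in(p3,t1), pkg_at(p1,portA), truck_at(t1,gate)}

== RESULT ==
["in(p3,t1)", "pkg_at(p1,portA)", "truck_at(t1,gate)"]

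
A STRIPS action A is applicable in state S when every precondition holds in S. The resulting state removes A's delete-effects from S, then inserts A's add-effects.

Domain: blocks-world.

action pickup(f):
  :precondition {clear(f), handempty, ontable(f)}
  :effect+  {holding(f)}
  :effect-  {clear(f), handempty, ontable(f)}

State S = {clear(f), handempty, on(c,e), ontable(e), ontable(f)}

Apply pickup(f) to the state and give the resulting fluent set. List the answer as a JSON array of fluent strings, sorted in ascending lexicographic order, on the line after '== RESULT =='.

Progress:
  pre ⊆ S: {clear(f), handempty, ontable(f)} ⊆ S  — applicable
  S \ del = {on(c,e), ontable(e)}
  ∪ add   = {holding(f), on(c,e), ontable(e)}

== RESULT ==
["holding(f)", "on(c,e)", "ontable(e)"]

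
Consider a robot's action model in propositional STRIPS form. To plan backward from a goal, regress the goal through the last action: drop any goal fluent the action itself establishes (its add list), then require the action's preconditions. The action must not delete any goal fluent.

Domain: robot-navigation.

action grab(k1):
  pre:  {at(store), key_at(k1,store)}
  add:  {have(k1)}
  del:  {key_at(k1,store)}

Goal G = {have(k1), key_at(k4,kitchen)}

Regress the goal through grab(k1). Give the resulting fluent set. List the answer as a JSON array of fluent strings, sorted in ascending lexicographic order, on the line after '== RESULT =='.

Compute (G \ add) ∪ pre:
  G ∩ del = {}  (empty — regression defined)
  G \ add = {have(k1), key_at(k4,kitchen)} \ {have(k1)} = {key_at(k4,kitchen)}
  ∪ pre   = {key_at(k4,kitchen)} ∪ {at(store), key_at(k1,store)}
          = {at(store), key_at(k1,store), key_at(k4,kitchen)}

== RESULT ==
["at(store)", "key_at(k1,store)", "key_at(k4,kitchen)"]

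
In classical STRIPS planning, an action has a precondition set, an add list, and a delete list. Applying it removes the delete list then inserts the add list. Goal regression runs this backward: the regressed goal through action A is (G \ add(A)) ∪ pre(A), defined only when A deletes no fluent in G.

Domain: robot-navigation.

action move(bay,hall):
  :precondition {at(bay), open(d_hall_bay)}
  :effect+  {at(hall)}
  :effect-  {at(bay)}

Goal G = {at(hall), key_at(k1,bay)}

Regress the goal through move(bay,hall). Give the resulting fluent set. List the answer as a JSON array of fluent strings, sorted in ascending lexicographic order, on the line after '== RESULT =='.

Regress:
  G ∩ del = {}  (empty — regression defined)
  G \ add = {at(hall), key_at(k1,bay)} \ {at(hall)} = {key_at(k1,bay)}
  ∪ pre   = {key_at(k1,bay)} ∪ {at(bay), open(d_hall_bay)}
          = {at(bay), key_at(k1,bay), open(d_hall_bay)}

== RESULT ==
["at(bay)", "key_at(k1,bay)", "open(d_hall_bay)"]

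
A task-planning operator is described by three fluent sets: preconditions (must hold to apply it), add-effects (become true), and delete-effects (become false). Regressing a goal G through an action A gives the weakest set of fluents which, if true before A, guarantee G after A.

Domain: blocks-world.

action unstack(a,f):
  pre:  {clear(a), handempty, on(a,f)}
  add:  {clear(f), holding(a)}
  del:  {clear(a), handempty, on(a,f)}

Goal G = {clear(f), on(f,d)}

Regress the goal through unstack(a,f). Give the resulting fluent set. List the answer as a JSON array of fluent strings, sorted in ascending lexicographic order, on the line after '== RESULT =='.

Regress:
  G ∩ del = {}  (empty — regression defined)
  G \ add = {clear(f), on(f,d)} \ {clear(f), holding(a)} = {on(f,d)}
  ∪ pre   = {on(f,d)} ∪ {clear(a), handempty, on(a,f)}
          = {clear(a), handempty, on(a,f), on(f,d)}

== RESULT ==
["clear(a)", "handempty", "on(a,f)", "on(f,d)"]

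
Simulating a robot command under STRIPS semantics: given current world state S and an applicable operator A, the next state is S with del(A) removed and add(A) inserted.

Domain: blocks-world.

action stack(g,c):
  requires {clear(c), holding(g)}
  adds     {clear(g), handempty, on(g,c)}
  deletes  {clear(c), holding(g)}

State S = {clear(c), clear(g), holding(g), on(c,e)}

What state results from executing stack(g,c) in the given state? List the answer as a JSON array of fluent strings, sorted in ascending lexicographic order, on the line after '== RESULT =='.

Compute (S \ del) ∪ add:
  pre ⊆ S: {clear(c), holding(g)} ⊆ S  — applicable
  S \ del = {clear(g), on(c,e)}
  ∪ add   = {clear(g), handempty, on(c,e), on(g,c)}

== RESULT ==
["clear(g)", "handempty", "on(c,e)", "on(g,c)"]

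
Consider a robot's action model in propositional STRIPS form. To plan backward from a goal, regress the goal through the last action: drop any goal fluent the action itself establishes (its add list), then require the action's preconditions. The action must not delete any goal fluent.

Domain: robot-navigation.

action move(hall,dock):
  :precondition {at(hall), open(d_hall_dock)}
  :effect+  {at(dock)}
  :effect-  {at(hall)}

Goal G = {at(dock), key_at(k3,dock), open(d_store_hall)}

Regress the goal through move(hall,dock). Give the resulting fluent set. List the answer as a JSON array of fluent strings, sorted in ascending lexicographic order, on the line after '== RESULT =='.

Regress:
  G ∩ del = {}  (empty — regression defined)
  G \ add = {at(dock), key_at(k3,dock), open(d_store_hall)} \ {at(dock)} = {key_at(k3,dock), open(d_store_hall)}
  ∪ pre   = {key_at(k3,dock), open(d_store_hall)} ∪ {at(hall), open(d_hall_dock)}
          = {at(hall), key_at(k3,dock), open(d_hall_dock), open(d_store_hall)}

== RESULT ==
["at(hall)", "key_at(k3,dock)", "open(d_hall_dock)", "open(d_store_hall)"]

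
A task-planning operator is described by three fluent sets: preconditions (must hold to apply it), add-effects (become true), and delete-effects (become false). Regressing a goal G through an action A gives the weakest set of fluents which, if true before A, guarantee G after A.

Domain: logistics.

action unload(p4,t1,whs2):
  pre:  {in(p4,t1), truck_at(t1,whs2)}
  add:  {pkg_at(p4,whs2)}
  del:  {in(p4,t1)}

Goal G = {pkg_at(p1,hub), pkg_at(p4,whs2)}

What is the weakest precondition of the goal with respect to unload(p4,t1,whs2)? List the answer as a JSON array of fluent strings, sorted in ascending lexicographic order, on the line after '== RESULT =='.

Regress:
  G ∩ del = {}  (empty — regression defined)
  G \ add = {pkg_at(p1,hub), pkg_at(p4,whs2)} \ {pkg_at(p4,whs2)} = {pkg_at(p1,hub)}
  ∪ pre   = {pkg_at(p1,hub)} ∪ {in(p4,t1), truck_at(t1,whs2)}
          = {in(p4,t1), pkg_at(p1,hub), truck_at(t1,whs2)}

== RESULT ==
["in(p4,t1)", "pkg_at(p1,hub)", "truck_at(t1,whs2)"]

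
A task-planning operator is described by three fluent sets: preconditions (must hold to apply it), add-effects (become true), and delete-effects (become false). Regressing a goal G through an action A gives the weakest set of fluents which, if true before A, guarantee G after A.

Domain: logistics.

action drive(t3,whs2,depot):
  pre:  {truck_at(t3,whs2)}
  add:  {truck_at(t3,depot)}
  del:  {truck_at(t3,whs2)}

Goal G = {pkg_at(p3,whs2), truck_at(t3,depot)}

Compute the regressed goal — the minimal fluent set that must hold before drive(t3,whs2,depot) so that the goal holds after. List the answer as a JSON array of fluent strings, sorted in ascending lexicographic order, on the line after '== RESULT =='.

Regress:
  G ∩ del = {}  (empty — regression defined)
  G \ add = {pkg_at(p3,whs2), truck_at(t3,depot)} \ {truck_at(t3,depot)} = {pkg_at(p3,whs2)}
  ∪ pre   = {pkg_at(p3,whs2)} ∪ {truck_at(t3,whs2)}
          = {pkg_at(p3,whs2), truck_at(t3,whs2)}

== RESULT ==
["pkg_at(p3,whs2)", "truck_at(t3,whs2)"]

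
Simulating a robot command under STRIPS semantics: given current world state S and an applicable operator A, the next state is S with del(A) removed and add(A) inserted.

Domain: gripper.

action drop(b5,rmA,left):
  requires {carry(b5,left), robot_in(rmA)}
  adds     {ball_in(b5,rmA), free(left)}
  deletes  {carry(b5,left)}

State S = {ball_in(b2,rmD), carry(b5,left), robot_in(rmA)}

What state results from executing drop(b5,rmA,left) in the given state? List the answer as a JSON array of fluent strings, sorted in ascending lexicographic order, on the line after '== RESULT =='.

Compute (S \ del) ∪ add:
  pre ⊆ S: {carry(b5,left), robot_in(rmA)} ⊆ S  — applicable
  S \ del = {ball_in(b2,rmD), robot_in(rmA)}
  ∪ add   = {ball_in(b2,rmD), ball_in(b5,rmA), free(left), robot_in(rmA)}

== RESULT ==
["ball_in(b2,rmD)", "ball_in(b5,rmA)", "free(left)", "robot_in(rmA)"]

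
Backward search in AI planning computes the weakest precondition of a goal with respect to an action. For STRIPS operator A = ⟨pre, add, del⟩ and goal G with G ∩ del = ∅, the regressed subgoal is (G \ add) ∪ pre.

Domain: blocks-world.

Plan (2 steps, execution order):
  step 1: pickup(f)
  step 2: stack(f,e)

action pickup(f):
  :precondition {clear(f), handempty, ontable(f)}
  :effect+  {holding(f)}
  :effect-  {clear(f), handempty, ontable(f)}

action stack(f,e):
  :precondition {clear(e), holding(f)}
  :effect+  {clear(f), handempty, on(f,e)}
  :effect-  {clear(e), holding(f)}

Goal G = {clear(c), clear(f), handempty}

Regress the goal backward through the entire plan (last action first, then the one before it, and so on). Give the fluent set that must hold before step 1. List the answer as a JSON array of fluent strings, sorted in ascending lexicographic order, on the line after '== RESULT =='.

Regress step by step:
  through step 2 (stack(f,e)): drop {clear(f), handempty}, keep {clear(c)}, require {clear(e), holding(f)}
    → {clear(c), clear(e), holding(f)}
  through step 1 (pickup(f)): drop {holding(f)}, keep {clear(c), clear(e)}, require {clear(f), handempty, ontable(f)}
    → {clear(c), clear(e), clear(f), handempty, ontable(f)}

== RESULT ==
["clear(c)", "clear(e)", "clear(f)", "handempty", "ontable(f)"]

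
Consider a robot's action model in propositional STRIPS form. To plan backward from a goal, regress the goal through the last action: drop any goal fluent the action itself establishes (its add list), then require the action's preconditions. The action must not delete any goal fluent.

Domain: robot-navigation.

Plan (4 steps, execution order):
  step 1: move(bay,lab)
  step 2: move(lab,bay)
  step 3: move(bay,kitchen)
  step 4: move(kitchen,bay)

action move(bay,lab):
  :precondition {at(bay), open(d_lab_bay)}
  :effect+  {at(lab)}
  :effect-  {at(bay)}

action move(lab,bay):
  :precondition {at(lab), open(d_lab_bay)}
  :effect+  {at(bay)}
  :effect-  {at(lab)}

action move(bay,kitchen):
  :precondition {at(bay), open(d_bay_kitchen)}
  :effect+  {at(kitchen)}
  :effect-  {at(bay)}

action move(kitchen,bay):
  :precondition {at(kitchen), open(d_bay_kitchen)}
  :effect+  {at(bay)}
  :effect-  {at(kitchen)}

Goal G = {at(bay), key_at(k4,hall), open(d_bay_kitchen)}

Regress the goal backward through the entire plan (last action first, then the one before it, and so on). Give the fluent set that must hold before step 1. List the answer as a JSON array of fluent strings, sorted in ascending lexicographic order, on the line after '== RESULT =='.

Regress step by step:
  through step 4 (move(kitchen,bay)): drop {at(bay)}, keep {key_at(k4,hall), open(d_bay_kitchen)}, require {at(kitchen), open(d_bay_kitchen)}
    → {at(kitchen), key_at(k4,hall), open(d_bay_kitchen)}
  through step 3 (move(bay,kitchen)): drop {at(kitchen)}, keep {key_at(k4,hall), open(d_bay_kitchen)}, require {at(bay), open(d_bay_kitchen)}
    → {at(bay), key_at(k4,hall), open(d_bay_kitchen)}
  through step 2 (move(lab,bay)): drop {at(bay)}, keep {key_at(k4,hall), open(d_bay_kitchen)}, require {at(lab), open(d_lab_bay)}
    → {at(lab), key_at(k4,hall), open(d_bay_kitchen), open(d_lab_bay)}
  through step 1 (move(bay,lab)): drop {at(lab)}, keep {key_at(k4,hall), open(d_bay_kitchen), open(d_lab_bay)}, require {at(bay), open(d_lab_bay)}
    → {at(bay), key_at(k4,hall), open(d_bay_kitchen), open(d_lab_bay)}

== RESULT ==
["at(bay)", "key_at(k4,hall)", "open(d_bay_kitchen)", "open(d_lab_bay)"]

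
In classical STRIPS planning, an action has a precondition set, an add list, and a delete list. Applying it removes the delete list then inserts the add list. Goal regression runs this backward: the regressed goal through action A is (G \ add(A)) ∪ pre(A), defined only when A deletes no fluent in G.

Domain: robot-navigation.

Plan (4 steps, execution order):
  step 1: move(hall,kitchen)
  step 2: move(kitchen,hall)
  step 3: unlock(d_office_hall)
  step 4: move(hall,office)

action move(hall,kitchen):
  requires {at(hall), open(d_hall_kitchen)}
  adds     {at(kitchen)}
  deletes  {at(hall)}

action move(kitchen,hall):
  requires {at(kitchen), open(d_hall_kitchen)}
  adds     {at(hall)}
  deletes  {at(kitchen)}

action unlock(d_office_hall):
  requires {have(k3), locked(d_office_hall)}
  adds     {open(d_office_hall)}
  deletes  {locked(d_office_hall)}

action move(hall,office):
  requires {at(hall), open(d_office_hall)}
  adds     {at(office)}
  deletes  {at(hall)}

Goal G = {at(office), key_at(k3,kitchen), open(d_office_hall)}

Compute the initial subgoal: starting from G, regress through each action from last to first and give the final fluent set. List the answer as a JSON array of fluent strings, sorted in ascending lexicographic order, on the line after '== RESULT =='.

Work backward from the goal:
  through step 4 (move(hall,office)): drop {at(office)}, keep {key_at(k3,kitchen), open(d_office_hall)}, require {at(hall), open(d_office_hall)}
    → {at(hall), key_at(k3,kitchen), open(d_office_hall)}
  through step 3 (unlock(d_office_hall)): drop {open(d_office_hall)}, keep {at(hall), key_at(k3,kitchen)}, require {have(k3), locked(d_office_hall)}
    → {at(hall), have(k3), key_at(k3,kitchen), locked(d_office_hall)}
  through step 2 (move(kitchen,hall)): drop {at(hall)}, keep {have(k3), key_at(k3,kitchen), locked(d_office_hall)}, require {at(kitchen), open(d_hall_kitchen)}
    → {at(kitchen), have(k3), key_at(k3,kitchen), locked(d_office_hall), open(d_hall_kitchen)}
  through step 1 (move(hall,kitchen)): drop {at(kitchen)}, keep {have(k3), key_at(k3,kitchen), locked(d_office_hall), open(d_hall_kitchen)}, require {at(hall), open(d_hall_kitchen)}
    → {at(hall), have(k3), key_at(k3,kitchen), locked(d_office_hall), open(d_hall_kitchen)}

== RESULT ==
["at(hall)", "have(k3)", "key_at(k3,kitchen)", "locked(d_office_hall)", "open(d_hall_kitchen)"]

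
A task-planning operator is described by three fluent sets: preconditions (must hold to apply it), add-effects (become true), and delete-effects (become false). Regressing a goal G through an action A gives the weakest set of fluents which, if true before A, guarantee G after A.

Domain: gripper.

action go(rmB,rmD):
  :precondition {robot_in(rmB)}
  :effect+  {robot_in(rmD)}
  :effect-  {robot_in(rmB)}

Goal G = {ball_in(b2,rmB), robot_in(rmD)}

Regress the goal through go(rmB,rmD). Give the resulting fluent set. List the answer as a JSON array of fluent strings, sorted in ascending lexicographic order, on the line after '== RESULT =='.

Compute (G \ add) ∪ pre:
  G ∩ del = {}  (empty — regression defined)
  G \ add = {ball_in(b2,rmB), robot_in(rmD)} \ {robot_in(rmD)} = {ball_in(b2,rmB)}
  ∪ pre   = {ball_in(b2,rmB)} ∪ {robot_in(rmB)}
          = {ball_in(b2,rmB), robot_in(rmB)}

== RESULT ==
["ball_in(b2,rmB)", "robot_in(rmB)"]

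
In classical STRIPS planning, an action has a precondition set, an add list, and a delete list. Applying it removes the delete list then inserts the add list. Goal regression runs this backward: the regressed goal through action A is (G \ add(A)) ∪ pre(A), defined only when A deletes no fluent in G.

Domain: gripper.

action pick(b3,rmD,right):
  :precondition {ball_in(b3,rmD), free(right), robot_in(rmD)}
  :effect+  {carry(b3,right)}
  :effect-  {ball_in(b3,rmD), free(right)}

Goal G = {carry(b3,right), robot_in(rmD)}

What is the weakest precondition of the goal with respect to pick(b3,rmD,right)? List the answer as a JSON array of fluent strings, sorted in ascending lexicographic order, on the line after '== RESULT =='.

Regress:
  G ∩ del = {}  (empty — regression defined)
  G \ add = {carry(b3,right), robot_in(rmD)} \ {carry(b3,right)} = {robot_in(rmD)}
  ∪ pre   = {robot_in(rmD)} ∪ {ball_in(b3,rmD), free(right), robot_in(rmD)}
          = {ball_in(b3,rmD), free(right), robot_in(rmD)}

== RESULT ==
["ball_in(b3,rmD)", "free(right)", "robot_in(rmD)"]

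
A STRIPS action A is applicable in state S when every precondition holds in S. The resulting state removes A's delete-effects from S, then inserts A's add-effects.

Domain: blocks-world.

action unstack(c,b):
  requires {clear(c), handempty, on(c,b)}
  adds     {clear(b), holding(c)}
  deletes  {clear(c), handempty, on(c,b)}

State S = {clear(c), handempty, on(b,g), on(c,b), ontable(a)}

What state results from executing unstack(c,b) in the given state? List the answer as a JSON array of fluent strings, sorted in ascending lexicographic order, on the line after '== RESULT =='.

Compute (S \ del) ∪ add:
  pre ⊆ S: {clear(c), handempty, on(c,b)} ⊆ S  — applicable
  S \ del = {on(b,g), ontable(a)}
  ∪ add   = {clear(b), holding(c), on(b,g), ontable(a)}

== RESULT ==
["clear(b)", "holding(c)", "on(b,g)", "ontable(a)"]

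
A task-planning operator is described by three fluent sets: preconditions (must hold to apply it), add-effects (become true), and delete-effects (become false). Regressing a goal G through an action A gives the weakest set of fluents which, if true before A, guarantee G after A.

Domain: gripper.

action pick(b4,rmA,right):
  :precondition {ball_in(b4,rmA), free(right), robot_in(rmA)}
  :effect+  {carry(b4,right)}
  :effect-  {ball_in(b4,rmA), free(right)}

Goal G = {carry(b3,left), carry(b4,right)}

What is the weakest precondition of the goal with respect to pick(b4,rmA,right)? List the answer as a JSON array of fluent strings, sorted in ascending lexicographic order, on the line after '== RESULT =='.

Compute (G \ add) ∪ pre:
  G ∩ del = {}  (empty — regression defined)
  G \ add = {carry(b3,left), carry(b4,right)} \ {carry(b4,right)} = {carry(b3,left)}
  ∪ pre   = {carry(b3,left)} ∪ {ball_in(b4,rmA), free(right), robot_in(rmA)}
          = {ball_in(b4,rmA), carry(b3,left), free(right), robot_in(rmA)}

== RESULT ==
["ball_in(b4,rmA)", "carry(b3,left)", "free(right)", "robot_in(rmA)"]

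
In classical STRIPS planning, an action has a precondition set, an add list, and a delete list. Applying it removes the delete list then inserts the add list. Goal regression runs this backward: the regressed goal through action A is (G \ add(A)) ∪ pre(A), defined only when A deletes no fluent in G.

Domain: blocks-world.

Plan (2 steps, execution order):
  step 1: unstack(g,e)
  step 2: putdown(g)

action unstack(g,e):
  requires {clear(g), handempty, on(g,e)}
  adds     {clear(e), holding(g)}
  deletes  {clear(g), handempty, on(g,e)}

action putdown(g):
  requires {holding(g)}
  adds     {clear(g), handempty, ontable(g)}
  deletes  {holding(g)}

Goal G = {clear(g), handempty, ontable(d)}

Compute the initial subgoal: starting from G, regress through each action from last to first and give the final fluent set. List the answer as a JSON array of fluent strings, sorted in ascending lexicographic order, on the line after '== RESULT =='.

Regress step by step:
  through step 2 (putdown(g)): drop {clear(g), handempty}, keep {ontable(d)}, require {holding(g)}
    → {holding(g), ontable(d)}
  through step 1 (unstack(g,e)): drop {holding(g)}, keep {ontable(d)}, require {clear(g), handempty, on(g,e)}
    → {clear(g), handempty, on(g,e), ontable(d)}

== RESULT ==
["clear(g)", "handempty", "on(g,e)", "ontable(d)"]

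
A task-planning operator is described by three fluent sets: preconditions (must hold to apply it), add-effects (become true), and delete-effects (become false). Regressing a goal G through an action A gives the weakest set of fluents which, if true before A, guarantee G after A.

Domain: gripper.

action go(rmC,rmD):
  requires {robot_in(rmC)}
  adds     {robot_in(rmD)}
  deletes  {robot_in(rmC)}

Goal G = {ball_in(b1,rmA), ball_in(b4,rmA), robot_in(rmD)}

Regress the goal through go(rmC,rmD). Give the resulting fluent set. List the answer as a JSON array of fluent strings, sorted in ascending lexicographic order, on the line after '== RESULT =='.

Compute (G \ add) ∪ pre:
  G ∩ del = {}  (empty — regression defined)
  G \ add = {ball_in(b1,rmA), ball_in(b4,rmA), robot_in(rmD)} \ {robot_in(rmD)} = {ball_in(b1,rmA), ball_in(b4,rmA)}
  ∪ pre   = {ball_in(b1,rmA), ball_in(b4,rmA)} ∪ {robot_in(rmC)}
          = {ball_in(b1,rmA), ball_in(b4,rmA), robot_in(rmC)}

== RESULT ==
["ball_in(b1,rmA)", "ball_in(b4,rmA)", "robot_in(rmC)"]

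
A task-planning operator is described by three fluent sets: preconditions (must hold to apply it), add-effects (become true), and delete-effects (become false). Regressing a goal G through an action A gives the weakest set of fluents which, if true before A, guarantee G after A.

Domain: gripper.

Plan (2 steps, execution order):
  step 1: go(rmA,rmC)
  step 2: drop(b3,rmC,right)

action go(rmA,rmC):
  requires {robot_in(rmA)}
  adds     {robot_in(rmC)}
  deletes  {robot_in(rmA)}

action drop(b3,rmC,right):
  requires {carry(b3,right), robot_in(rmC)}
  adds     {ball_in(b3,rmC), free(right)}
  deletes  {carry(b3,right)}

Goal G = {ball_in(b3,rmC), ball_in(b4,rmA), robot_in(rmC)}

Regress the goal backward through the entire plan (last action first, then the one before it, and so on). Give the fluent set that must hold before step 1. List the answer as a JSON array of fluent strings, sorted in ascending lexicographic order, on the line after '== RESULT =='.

Regress step by step:
  through step 2 (drop(b3,rmC,right)): drop {ball_in(b3,rmC)}, keep {ball_in(b4,rmA), robot_in(rmC)}, require {carry(b3,right), robot_in(rmC)}
    → {ball_in(b4,rmA), carry(b3,right), robot_in(rmC)}
  through step 1 (go(rmA,rmC)): drop {robot_in(rmC)}, keep {ball_in(b4,rmA), carry(b3,right)}, require {robot_in(rmA)}
    → {ball_in(b4,rmA), carry(b3,right), robot_in(rmA)}

== RESULT ==
["ball_in(b4,rmA)", "carry(b3,right)", "robot_in(rmA)"]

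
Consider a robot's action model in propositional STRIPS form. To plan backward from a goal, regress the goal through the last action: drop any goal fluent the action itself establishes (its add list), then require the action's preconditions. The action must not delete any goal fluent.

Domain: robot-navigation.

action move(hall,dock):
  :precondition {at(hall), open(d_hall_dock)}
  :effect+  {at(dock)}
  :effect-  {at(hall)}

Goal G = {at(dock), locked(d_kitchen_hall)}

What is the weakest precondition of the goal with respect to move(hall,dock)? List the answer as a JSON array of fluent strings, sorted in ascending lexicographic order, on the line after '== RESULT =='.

Regress:
  G ∩ del = {}  (empty — regression defined)
  G \ add = {at(dock), locked(d_kitchen_hall)} \ {at(dock)} = {locked(d_kitchen_hall)}
  ∪ pre   = {locked(d_kitchen_hall)} ∪ {at(hall), open(d_hall_dock)}
          = {at(hall), locked(d_kitchen_hall), open(d_hall_dock)}

== RESULT ==
["at(hall)", "locked(d_kitchen_hall)", "open(d_hall_dock)"]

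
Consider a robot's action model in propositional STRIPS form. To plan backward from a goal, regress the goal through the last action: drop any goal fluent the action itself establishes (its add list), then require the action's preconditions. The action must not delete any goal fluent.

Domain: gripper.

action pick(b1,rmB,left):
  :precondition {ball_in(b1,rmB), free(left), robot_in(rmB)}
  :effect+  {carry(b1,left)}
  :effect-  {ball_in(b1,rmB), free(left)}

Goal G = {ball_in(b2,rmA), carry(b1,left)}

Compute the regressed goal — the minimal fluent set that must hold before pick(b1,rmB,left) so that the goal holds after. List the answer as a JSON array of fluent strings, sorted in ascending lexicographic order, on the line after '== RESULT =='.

Compute (G \ add) ∪ pre:
  G ∩ del = {}  (empty — regression defined)
  G \ add = {ball_in(b2,rmA), carry(b1,left)} \ {carry(b1,left)} = {ball_in(b2,rmA)}
  ∪ pre   = {ball_in(b2,rmA)} ∪ {ball_in(b1,rmB), free(left), robot_in(rmB)}
          = {ball_in(b1,rmB), ball_in(b2,rmA), free(left), robot_in(rmB)}

== RESULT ==
["ball_in(b1,rmB)", "ball_in(b2,rmA)", "free(left)", "robot_in(rmB)"]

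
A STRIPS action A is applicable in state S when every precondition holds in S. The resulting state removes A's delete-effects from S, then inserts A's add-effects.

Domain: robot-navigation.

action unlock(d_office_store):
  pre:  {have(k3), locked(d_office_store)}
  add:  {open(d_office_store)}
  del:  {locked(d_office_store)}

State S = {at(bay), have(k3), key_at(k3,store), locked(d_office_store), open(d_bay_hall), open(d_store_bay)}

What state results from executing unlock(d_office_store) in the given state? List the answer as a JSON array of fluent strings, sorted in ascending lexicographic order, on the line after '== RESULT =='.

Compute (S \ del) ∪ add:
  pre ⊆ S: {have(k3), locked(d_office_store)} ⊆ S  — applicable
  S \ del = {at(bay), have(k3), key_at(k3,store), open(d_bay_hall), open(d_store_bay)}
  ∪ add   = {at(bay), have(k3), key_at(k3,store), open(d_bay_hall), open(d_office_store), open(d_store_bay)}

== RESULT ==
["at(bay)", "have(k3)", "key_at(k3,store)", "open(d_bay_hall)", "open(d_office_store)", "open(d_store_bay)"]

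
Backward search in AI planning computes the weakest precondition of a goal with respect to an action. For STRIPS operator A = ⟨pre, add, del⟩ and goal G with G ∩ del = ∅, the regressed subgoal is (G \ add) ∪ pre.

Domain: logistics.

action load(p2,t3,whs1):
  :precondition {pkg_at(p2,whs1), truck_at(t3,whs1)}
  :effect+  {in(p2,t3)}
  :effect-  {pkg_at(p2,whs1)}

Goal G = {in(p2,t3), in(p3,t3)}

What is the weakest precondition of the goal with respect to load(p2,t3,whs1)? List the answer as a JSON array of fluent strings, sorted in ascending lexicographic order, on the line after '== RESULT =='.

Regress:
  G ∩ del = {}  (empty — regression defined)
  G \ add = {in(p2,t3), in(p3,t3)} \ {in(p2,t3)} = {in(p3,t3)}
  ∪ pre   = {in(p3,t3)} ∪ {pkg_at(p2,whs1), truck_at(t3,whs1)}
          = {in(p3,t3), pkg_at(p2,whs1), truck_at(t3,whs1)}

== RESULT ==
["in(p3,t3)", "pkg_at(p2,whs1)", "truck_at(t3,whs1)"]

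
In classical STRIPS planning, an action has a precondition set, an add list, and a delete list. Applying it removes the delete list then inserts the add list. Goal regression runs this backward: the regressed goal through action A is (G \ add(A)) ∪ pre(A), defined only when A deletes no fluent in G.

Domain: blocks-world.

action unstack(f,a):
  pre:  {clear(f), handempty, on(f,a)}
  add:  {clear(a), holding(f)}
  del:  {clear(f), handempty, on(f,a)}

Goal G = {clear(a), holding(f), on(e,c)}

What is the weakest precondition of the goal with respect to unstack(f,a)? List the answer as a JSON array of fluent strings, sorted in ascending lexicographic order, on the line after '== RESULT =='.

Compute (G \ add) ∪ pre:
  G ∩ del = {}  (empty — regression defined)
  G \ add = {clear(a), holding(f), on(e,c)} \ {clear(a), holding(f)} = {on(e,c)}
  ∪ pre   = {on(e,c)} ∪ {clear(f), handempty, on(f,a)}
          = {clear(f), handempty, on(e,c), on(f,a)}

== RESULT ==
["clear(f)", "handempty", "on(e,c)", "on(f,a)"]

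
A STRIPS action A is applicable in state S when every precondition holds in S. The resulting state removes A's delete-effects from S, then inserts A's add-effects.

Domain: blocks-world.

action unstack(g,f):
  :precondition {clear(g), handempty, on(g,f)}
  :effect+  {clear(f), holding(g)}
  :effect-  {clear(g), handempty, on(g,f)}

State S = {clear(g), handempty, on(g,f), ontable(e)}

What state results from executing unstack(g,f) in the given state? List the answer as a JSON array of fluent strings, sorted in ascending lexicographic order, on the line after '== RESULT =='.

Compute (S \ del) ∪ add:
  pre ⊆ S: {clear(g), handempty, on(g,f)} ⊆ S  — applicable
  S \ del = {ontable(e)}
  ∪ add   = {clear(f), holding(g), ontable(e)}

== RESULT ==
["clear(f)", "holding(g)", "ontable(e)"]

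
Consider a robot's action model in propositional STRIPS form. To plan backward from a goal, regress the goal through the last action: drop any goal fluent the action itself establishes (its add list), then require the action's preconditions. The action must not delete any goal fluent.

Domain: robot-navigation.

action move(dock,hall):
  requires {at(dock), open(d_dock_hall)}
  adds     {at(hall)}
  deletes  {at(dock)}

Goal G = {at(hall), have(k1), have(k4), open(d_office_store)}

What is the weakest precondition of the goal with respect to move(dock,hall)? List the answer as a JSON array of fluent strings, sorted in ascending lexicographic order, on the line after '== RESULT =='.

Regress:
  G ∩ del = {}  (empty — regression defined)
  G \ add = {at(hall), have(k1), have(k4), open(d_office_store)} \ {at(hall)} = {have(k1), have(k4), open(d_office_store)}
  ∪ pre   = {have(k1), have(k4), open(d_office_store)} ∪ {at(dock), open(d_dock_hall)}
          = {at(dock), have(k1), have(k4), open(d_dock_hall), open(d_office_store)}

== RESULT ==
["at(dock)", "have(k1)", "have(k4)", "open(d_dock_hall)", "open(d_office_store)"]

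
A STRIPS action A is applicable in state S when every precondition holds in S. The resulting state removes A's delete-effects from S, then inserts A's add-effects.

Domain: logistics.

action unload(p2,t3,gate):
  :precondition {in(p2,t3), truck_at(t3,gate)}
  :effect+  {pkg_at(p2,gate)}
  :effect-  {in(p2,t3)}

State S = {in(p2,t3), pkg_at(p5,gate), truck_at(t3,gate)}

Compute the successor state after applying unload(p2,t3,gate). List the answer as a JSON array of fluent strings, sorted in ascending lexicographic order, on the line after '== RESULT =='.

Progress:
  pre ⊆ S: {in(p2,t3), truck_at(t3,gate)} ⊆ S  — applicable
  S \ del = {pkg_at(p5,gate), truck_at(t3,gate)}
  ∪ add   = {pkg_at(p2,gate), pkg_at(p5,gate), truck_at(t3,gate)}

== RESULT ==
["pkg_at(p2,gate)", "pkg_at(p5,gate)", "truck_at(t3,gate)"]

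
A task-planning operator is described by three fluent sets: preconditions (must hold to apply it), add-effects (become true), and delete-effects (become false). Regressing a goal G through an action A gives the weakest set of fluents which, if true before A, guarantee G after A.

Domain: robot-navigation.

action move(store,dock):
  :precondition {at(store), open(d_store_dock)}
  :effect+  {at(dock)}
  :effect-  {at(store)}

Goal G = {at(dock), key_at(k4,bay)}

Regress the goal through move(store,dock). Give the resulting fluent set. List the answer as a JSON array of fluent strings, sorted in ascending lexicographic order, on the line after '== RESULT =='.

Regress:
  G ∩ del = {}  (empty — regression defined)
  G \ add = {at(dock), key_at(k4,bay)} \ {at(dock)} = {key_at(k4,bay)}
  ∪ pre   = {key_at(k4,bay)} ∪ {at(store), open(d_store_dock)}
          = {at(store), key_at(k4,bay), open(d_store_dock)}

== RESULT ==
["at(store)", "key_at(k4,bay)", "open(d_store_dock)"]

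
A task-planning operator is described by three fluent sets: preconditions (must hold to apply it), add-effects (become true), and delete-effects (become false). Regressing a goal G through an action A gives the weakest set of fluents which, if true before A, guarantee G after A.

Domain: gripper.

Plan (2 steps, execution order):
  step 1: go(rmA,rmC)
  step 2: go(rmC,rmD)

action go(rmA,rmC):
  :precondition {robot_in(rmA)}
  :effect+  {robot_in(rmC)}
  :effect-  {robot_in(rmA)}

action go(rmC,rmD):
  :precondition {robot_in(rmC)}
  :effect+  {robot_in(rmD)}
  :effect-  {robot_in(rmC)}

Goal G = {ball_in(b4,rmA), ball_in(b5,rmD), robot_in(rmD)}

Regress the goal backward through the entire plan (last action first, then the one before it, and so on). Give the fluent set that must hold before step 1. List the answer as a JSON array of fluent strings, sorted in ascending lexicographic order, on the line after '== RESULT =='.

Regress step by step:
  through step 2 (go(rmC,rmD)): drop {robot_in(rmD)}, keep {ball_in(b4,rmA), ball_in(b5,rmD)}, require {robot_in(rmC)}
    → {ball_in(b4,rmA), ball_in(b5,rmD), robot_in(rmC)}
  through step 1 (go(rmA,rmC)): drop {robot_in(rmC)}, keep {ball_in(b4,rmA), ball_in(b5,rmD)}, require {robot_in(rmA)}
    → {ball_in(b4,rmA), ball_in(b5,rmD), robot_in(rmA)}

== RESULT ==
["ball_in(b4,rmA)", "ball_in(b5,rmD)", "robot_in(rmA)"]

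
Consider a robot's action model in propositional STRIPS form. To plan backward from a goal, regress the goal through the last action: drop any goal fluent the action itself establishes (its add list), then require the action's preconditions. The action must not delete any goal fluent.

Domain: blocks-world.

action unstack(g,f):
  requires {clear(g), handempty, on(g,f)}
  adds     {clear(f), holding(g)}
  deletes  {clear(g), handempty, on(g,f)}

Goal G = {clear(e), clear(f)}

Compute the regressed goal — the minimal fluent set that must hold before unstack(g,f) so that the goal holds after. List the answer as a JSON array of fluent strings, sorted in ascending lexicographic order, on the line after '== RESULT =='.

Regress:
  G ∩ del = {}  (empty — regression defined)
  G \ add = {clear(e), clear(f)} \ {clear(f), holding(g)} = {clear(e)}
  ∪ pre   = {clear(e)} ∪ {clear(g), handempty, on(g,f)}
          = {clear(e), clear(g), handempty, on(g,f)}

== RESULT ==
["clear(e)", "clear(g)", "handempty", "on(g,f)"]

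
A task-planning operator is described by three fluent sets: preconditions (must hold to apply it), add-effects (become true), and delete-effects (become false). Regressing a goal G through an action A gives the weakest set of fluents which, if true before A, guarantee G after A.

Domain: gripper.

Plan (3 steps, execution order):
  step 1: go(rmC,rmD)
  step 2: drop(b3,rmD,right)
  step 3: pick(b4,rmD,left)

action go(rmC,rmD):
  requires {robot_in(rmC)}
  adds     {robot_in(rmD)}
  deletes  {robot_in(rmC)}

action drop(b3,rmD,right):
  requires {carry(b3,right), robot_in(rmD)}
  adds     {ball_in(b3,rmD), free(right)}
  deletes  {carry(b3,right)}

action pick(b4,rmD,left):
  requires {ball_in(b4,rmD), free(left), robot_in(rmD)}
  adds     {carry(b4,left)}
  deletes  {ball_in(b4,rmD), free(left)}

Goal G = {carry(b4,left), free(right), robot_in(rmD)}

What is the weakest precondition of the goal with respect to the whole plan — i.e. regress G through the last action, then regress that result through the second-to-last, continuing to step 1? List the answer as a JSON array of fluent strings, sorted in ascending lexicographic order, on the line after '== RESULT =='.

Work backward from the goal:
  through step 3 (pick(b4,rmD,left)): drop {carry(b4,left)}, keep {free(right), robot_in(rmD)}, require {ball_in(b4,rmD), free(left), robot_in(rmD)}
    → {ball_in(b4,rmD), free(left), free(right), robot_in(rmD)}
  through step 2 (drop(b3,rmD,right)): drop {free(right)}, keep {ball_in(b4,rmD), free(left), robot_in(rmD)}, require {carry(b3,right), robot_in(rmD)}
    → {ball_in(b4,rmD), carry(b3,right), free(left), robot_in(rmD)}
  through step 1 (go(rmC,rmD)): drop {robot_in(rmD)}, keep {ball_in(b4,rmD), carry(b3,right), free(left)}, require {robot_in(rmC)}
    → {ball_in(b4,rmD), carry(b3,right), free(left), robot_in(rmC)}

== RESULT ==
["ball_in(b4,rmD)", "carry(b3,right)", "free(left)", "robot_in(rmC)"]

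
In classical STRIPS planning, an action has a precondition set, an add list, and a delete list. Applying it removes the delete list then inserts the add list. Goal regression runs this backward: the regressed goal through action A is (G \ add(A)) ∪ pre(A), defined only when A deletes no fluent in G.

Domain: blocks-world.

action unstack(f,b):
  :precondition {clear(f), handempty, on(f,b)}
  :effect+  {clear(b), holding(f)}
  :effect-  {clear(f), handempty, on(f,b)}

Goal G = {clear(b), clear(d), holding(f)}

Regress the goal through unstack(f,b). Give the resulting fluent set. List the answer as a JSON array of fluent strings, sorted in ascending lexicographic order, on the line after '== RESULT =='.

Compute (G \ add) ∪ pre:
  G ∩ del = {}  (empty — regression defined)
  G \ add = {clear(b), clear(d), holding(f)} \ {clear(b), holding(f)} = {clear(d)}
  ∪ pre   = {clear(d)} ∪ {clear(f), handempty, on(f,b)}
          = {clear(d), clear(f), handempty, on(f,b)}

== RESULT ==
["clear(d)", "clear(f)", "handempty", "on(f,b)"]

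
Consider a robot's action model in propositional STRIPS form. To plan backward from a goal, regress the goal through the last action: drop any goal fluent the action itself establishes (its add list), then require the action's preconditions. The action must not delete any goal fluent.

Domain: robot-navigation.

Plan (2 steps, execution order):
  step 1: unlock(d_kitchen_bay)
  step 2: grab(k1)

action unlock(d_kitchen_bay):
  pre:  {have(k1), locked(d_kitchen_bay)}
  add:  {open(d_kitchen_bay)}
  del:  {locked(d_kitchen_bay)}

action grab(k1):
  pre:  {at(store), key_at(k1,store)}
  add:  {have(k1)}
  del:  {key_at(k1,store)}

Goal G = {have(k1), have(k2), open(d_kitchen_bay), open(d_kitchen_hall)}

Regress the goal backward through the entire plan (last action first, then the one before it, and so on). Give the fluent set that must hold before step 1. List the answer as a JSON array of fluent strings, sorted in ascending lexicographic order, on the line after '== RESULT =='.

Regress step by step:
  through step 2 (grab(k1)): drop {have(k1)}, keep {have(k2), open(d_kitchen_bay), open(d_kitchen_hall)}, require {at(store), key_at(k1,store)}
    → {at(store), have(k2), key_at(k1,store), open(d_kitchen_bay), open(d_kitchen_hall)}
  through step 1 (unlock(d_kitchen_bay)): drop {open(d_kitchen_bay)}, keep {at(store), have(k2), key_at(k1,store), open(d_kitchen_hall)}, require {have(k1), locked(d_kitchen_bay)}
    → {at(store), have(k1), have(k2), key_at(k1,store), locked(d_kitchen_bay), open(d_kitchen_hall)}

== RESULT ==
["at(store)", "have(k1)", "have(k2)", "key_at(k1,store)", "locked(d_kitchen_bay)", "open(d_kitchen_hall)"]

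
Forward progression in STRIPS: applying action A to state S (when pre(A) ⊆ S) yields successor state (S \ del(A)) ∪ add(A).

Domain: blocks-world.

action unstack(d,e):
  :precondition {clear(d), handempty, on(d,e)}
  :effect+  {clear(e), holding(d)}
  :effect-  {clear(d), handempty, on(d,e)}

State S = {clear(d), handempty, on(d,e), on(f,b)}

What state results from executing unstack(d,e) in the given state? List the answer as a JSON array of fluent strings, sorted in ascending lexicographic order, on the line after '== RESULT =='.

Compute (S \ del) ∪ add:
  pre ⊆ S: {clear(d), handempty, on(d,e)} ⊆ S  — applicable
  S \ del = {on(f,b)}
  ∪ add   = {clear(e), holding(d), on(f,b)}

== RESULT ==
["clear(e)", "holding(d)", "on(f,b)"]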